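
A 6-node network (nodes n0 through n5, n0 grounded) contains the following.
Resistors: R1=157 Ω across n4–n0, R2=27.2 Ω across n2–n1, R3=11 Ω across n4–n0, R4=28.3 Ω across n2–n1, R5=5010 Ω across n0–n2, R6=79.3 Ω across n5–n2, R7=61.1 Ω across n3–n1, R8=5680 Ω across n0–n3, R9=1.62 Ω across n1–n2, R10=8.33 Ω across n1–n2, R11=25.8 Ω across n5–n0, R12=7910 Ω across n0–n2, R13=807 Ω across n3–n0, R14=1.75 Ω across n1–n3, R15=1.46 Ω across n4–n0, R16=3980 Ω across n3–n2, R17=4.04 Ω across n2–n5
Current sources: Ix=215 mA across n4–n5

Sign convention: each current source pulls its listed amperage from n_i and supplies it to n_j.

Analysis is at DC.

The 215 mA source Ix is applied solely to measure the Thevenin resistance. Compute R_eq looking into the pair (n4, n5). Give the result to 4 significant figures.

Element admittances at DC:
  Y(R1) = 0.006369 S between n4,n0
  Y(R2) = 0.03676 S between n2,n1
  Y(R3) = 0.09091 S between n4,n0
  Y(R4) = 0.03534 S between n2,n1
  Y(R5) = 0.0001996 S between n0,n2
  Y(R6) = 0.01261 S between n5,n2
  Y(R7) = 0.01637 S between n3,n1
  Y(R8) = 0.0001761 S between n0,n3
  Y(R9) = 0.6173 S between n1,n2
  Y(R10) = 0.1200 S between n1,n2
  Y(R11) = 0.03876 S between n5,n0
  Y(R12) = 0.0001264 S between n0,n2
  Y(R13) = 0.001239 S between n3,n0
  Y(R14) = 0.5714 S between n1,n3
  Y(R15) = 0.6849 S between n4,n0
  Y(R16) = 0.0002513 S between n3,n2
  Y(R17) = 0.2475 S between n2,n5
  Ix: injects 0.215 A into n5 (from n4)
Assemble and solve the 5×5 MNA system:
  V(n1)=5.266  V(n2)=5.276  V(n3)=5.254  V(n4)=-0.2749  V(n5)=5.311

R_eq = 25.98 Ω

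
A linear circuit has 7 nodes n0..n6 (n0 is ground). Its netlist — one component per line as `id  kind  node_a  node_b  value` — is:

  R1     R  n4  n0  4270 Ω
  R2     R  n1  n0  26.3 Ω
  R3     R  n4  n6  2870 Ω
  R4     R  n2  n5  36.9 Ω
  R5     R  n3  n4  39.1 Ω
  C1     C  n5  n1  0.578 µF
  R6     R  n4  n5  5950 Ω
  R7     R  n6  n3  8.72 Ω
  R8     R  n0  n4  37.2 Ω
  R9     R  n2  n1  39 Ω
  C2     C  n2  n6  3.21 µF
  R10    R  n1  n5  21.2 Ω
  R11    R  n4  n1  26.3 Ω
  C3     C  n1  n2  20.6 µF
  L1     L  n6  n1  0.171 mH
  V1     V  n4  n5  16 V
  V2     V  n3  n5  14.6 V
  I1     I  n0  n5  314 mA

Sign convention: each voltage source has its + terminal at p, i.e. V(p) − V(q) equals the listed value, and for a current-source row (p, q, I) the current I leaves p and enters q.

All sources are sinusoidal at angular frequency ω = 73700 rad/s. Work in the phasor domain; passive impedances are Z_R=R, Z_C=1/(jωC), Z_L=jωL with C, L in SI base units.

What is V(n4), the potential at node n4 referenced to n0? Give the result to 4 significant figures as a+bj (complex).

9.289+0.02235j V

MNA unknowns: 6 node voltages V₁..V_6 plus 2 source currents (V1, V2)
R1: Y=0.0002342+0.000j on G[4,0]
R2: Y=0.03802+0.000j on G[1,0]
R3: Y=0.0003484+0.000j on G[4,6]
R4: Y=0.02710+0.000j on G[2,5]
R5: Y=0.02558+0.000j on G[3,4]
C1: Y=0.000+0.04260j on G[5,1]
R6: Y=0.0001681+0.000j on G[4,5]
R7: Y=0.1147+0.000j on G[6,3]
R8: Y=0.02688+0.000j on G[0,4]
R9: Y=0.02564+0.000j on G[2,1]
C2: Y=0.000+0.2366j on G[2,6]
R10: Y=0.04717+0.000j on G[1,5]
R11: Y=0.03802+0.000j on G[4,1]
C3: Y=0.000+1.518j on G[1,2]
L1: Y=0.000-0.07935j on G[6,1]
V1: row V4−V5=16, i_V1 at 4,5
V2: row V3−V5=14.6, i_V2 at 3,5
I1: z[0]−=0.314, z[5]+=0.314
solve → V1=1.634-0.01594j, V2=2.014-0.2732j, V3=7.889+0.02235j, V4=9.289+0.02235j, V5=-6.711+0.02235j, V6=4.391-2.965j
aux → i_V1=-0.5831-0.003103j, i_V2=-0.3653-0.3426j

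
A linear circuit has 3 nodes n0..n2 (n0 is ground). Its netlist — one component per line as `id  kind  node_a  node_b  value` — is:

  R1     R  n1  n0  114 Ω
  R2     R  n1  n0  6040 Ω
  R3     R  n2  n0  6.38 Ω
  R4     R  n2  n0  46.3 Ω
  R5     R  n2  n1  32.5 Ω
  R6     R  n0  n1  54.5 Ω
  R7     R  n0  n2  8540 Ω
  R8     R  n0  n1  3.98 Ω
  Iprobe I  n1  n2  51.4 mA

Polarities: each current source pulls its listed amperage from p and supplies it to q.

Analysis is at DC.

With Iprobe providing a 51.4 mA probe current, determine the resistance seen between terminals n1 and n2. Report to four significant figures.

R_eq = 7.166 Ω

MNA unknowns: 2 node voltages V₁..V_2
R1: Y=0.008772 on G[1,0]
R2: Y=0.0001656 on G[1,0]
R3: Y=0.1567 on G[2,0]
R4: Y=0.02160 on G[2,0]
R5: Y=0.03077 on G[2,1]
R6: Y=0.01835 on G[0,1]
R7: Y=0.0001171 on G[0,2]
R8: Y=0.2513 on G[0,1]
Iprobe: z[1]−=0.0514, z[2]+=0.0514
solve → V1=-0.1438, V2=0.2245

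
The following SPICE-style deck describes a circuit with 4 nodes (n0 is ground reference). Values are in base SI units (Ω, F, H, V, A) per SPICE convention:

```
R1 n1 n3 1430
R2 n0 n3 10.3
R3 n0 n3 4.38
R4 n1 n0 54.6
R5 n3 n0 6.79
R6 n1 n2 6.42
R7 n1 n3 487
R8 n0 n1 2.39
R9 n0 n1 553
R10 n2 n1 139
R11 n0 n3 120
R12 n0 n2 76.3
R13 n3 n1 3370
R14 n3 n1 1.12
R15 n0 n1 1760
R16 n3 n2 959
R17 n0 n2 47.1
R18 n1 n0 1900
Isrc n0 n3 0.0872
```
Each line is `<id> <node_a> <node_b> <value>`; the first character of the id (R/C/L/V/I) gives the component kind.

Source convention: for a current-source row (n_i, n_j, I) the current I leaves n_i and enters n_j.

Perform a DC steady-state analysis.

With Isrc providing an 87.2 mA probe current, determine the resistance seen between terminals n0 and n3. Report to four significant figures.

MNA unknowns: 3 node voltages V₁..V_3
R1: Y=0.0006993 on G[1,3]
R2: Y=0.09709 on G[0,3]
R3: Y=0.2283 on G[0,3]
R4: Y=0.01832 on G[1,0]
R5: Y=0.1473 on G[3,0]
R6: Y=0.1558 on G[1,2]
R7: Y=0.002053 on G[1,3]
R8: Y=0.4184 on G[0,1]
R9: Y=0.001808 on G[0,1]
R10: Y=0.007194 on G[2,1]
R11: Y=0.008333 on G[0,3]
R12: Y=0.01311 on G[0,2]
R13: Y=0.0002967 on G[3,1]
R14: Y=0.8929 on G[3,1]
R15: Y=0.0005682 on G[0,1]
R16: Y=0.001043 on G[3,2]
R17: Y=0.02123 on G[0,2]
R18: Y=0.0005263 on G[1,0]
Isrc: z[0]−=0.0872, z[3]+=0.0872
solve → V1=0.07266, V2=0.06028, V3=0.1106

R_eq = 1.268 Ω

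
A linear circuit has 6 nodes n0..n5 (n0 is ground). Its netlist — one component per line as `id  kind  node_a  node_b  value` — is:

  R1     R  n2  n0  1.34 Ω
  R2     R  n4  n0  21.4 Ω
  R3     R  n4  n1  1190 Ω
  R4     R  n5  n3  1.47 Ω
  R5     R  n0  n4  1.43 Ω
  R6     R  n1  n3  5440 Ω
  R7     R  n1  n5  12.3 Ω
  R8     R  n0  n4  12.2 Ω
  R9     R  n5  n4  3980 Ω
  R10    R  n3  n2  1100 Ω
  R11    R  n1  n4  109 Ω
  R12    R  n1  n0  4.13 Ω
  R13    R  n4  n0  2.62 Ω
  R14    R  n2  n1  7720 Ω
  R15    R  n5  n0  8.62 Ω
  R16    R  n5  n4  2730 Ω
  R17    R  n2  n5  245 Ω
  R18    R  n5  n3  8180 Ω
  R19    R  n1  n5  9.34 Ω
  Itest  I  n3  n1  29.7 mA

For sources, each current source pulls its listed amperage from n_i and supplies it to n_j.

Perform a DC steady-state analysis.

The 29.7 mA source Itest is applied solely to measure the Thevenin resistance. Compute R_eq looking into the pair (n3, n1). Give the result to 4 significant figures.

R_eq = 5.154 Ω

Apply KCL at each of the 5 non-ground nodes and solve the resulting linear system.
Node n1: branches {R3, R6, R7, R11, R12, R14, R19, Itest} → V_1 = 0.03577
Node n2: branches {R1, R10, R14, R17} → V_2 = -0.0005370
Node n3: branches {R4, R6, R10, R18, Itest} → V_3 = -0.1173
Node n4: branches {R2, R3, R5, R8, R9, R11, R13, R16} → V_4 = 0.0002561
Node n5: branches {R4, R7, R9, R15, R16, R17, R18, R19} → V_5 = -0.07387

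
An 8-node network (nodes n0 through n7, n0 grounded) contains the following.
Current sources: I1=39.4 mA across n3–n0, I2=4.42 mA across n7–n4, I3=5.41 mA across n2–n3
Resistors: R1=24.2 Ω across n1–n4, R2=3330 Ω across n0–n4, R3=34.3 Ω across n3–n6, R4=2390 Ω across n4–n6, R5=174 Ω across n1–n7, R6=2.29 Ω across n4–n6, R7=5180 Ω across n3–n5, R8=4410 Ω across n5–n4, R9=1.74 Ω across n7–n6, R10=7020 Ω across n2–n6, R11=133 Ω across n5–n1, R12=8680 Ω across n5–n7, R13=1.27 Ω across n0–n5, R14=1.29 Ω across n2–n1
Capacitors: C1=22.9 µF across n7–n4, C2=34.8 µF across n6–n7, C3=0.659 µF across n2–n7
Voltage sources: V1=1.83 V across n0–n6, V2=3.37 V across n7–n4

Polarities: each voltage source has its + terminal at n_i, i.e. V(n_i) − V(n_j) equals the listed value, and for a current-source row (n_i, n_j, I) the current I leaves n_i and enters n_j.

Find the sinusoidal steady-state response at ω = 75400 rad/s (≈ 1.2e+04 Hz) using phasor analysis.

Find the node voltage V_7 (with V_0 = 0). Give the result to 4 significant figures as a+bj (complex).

-1.641-0.4958j V

MNA unknowns: 7 node voltages V₁..V_7 plus 2 source currents (V1, V2)
I1: z[3]−=0.0394, z[0]+=0.0394
R1: Y=0.04132+0.000j on G[1,4]
R2: Y=0.0003003+0.000j on G[0,4]
C1: Y=0.000+1.727j on G[7,4]
C2: Y=0.000+2.624j on G[6,7]
I2: z[7]−=0.00442, z[4]+=0.00442
R3: Y=0.02915+0.000j on G[3,6]
R4: Y=0.0004184+0.000j on G[4,6]
C3: Y=0.000+0.04969j on G[2,7]
R5: Y=0.005747+0.000j on G[1,7]
R6: Y=0.4367+0.000j on G[4,6]
R7: Y=0.0001931+0.000j on G[3,5]
R8: Y=0.0002268+0.000j on G[5,4]
I3: z[2]−=0.00541, z[3]+=0.00541
R9: Y=0.5747+0.000j on G[7,6]
R10: Y=0.0001425+0.000j on G[2,6]
R11: Y=0.007519+0.000j on G[5,1]
R12: Y=0.0001152+0.000j on G[5,7]
R13: Y=0.7874+0.000j on G[0,5]
R14: Y=0.7752+0.000j on G[2,1]
V1: row V0−V6=1.83, i_V1 at 0,6
V2: row V7−V4=3.37, i_V2 at 7,4
solve → V1=-2.928+0.6767j, V2=-2.855+0.7544j, V3=-2.976+4.068e-05j, V4=-5.011-0.4958j, V5=-0.03007+0.006183j, V6=-1.830+0.000j, V7=-1.641-0.4958j
aux → i_V1=0.01422+0.004720j, i_V2=-1.483-6.084j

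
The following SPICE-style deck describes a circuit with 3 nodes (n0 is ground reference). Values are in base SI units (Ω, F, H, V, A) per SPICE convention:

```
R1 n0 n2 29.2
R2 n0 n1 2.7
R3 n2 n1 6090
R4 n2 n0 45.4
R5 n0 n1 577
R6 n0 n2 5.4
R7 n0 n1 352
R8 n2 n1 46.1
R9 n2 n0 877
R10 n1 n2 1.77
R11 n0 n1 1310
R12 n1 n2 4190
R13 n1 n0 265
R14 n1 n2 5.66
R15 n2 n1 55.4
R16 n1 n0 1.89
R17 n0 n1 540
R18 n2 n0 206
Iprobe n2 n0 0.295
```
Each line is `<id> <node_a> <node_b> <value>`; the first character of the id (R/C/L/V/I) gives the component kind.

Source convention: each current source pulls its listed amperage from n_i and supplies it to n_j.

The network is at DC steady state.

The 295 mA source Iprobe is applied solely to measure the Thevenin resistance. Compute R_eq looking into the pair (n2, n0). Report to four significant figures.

R_eq = 1.497 Ω

Element admittances at DC:
  Y(R1) = 0.03425 S between n0,n2
  Y(R2) = 0.3704 S between n0,n1
  Y(R3) = 0.0001642 S between n2,n1
  Y(R4) = 0.02203 S between n2,n0
  Y(R5) = 0.001733 S between n0,n1
  Y(R6) = 0.1852 S between n0,n2
  Y(R7) = 0.002841 S between n0,n1
  Y(R8) = 0.02169 S between n2,n1
  Y(R9) = 0.001140 S between n2,n0
  Y(R10) = 0.5650 S between n1,n2
  Y(R11) = 0.0007634 S between n0,n1
  Y(R12) = 0.0002387 S between n1,n2
  Y(R13) = 0.003774 S between n1,n0
  Y(R14) = 0.1767 S between n1,n2
  Y(R15) = 0.01805 S between n2,n1
  Y(R16) = 0.5291 S between n1,n0
  Y(R17) = 0.001852 S between n0,n1
  Y(R18) = 0.004854 S between n2,n0
  Iprobe: injects 0.295 A into n0 (from n2)
Assemble and solve the 2×2 MNA system:
  V(n1)=-0.2040  V(n2)=-0.4416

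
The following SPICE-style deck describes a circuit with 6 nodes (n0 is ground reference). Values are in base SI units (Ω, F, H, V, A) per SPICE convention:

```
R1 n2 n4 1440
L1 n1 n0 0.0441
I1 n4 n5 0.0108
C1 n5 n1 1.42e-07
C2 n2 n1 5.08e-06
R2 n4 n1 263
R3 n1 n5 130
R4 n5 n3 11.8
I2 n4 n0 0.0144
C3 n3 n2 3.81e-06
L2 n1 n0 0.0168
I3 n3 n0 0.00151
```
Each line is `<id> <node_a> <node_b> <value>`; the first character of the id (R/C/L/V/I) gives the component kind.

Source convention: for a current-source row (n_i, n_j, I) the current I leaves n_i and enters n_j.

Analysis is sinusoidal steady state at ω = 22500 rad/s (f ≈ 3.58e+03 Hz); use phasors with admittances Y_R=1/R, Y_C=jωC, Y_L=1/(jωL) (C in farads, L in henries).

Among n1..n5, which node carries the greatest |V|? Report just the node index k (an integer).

4

Element admittances at ω=22500 rad/s:
  Y(R1) = 0.0006944+0.000j S between n2,n4
  Y(L1) = 0.000-0.001008j S between n1,n0
  I1: injects 0.0108 A into n5 (from n4)
  Y(C1) = 0.000+0.003195j S between n5,n1
  Y(C2) = 0.000+0.1143j S between n2,n1
  Y(R2) = 0.003802+0.000j S between n4,n1
  Y(R3) = 0.007692+0.000j S between n1,n5
  Y(R4) = 0.08475+0.000j S between n5,n3
  I2: injects 0.0144 A into n0 (from n4)
  Y(C3) = 0.000+0.08572j S between n3,n2
  Y(L2) = 0.000-0.002646j S between n1,n0
  I3: injects 0.00151 A into n0 (from n3)
Assemble and solve the 5×5 MNA system:
  V(n1)=0.000-4.355j  V(n2)=0.004948-4.390j  V(n3)=0.01130-4.483j  V(n4)=-5.603-4.360j  V(n5)=0.1230-4.477j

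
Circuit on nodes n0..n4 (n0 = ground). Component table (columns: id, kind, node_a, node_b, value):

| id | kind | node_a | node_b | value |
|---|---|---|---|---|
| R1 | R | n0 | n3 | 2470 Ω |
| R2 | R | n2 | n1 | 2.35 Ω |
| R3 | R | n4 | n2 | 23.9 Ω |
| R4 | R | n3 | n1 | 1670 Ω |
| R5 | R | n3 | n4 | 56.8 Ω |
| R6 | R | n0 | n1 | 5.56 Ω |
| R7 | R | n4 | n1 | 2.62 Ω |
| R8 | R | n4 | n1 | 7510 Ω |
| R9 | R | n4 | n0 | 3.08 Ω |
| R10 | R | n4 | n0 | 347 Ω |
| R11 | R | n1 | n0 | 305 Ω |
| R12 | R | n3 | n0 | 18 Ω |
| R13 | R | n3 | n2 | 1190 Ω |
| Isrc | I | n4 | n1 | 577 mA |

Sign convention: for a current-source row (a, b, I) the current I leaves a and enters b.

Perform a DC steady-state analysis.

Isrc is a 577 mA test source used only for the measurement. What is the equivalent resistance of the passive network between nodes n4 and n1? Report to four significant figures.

Apply KCL at each of the 4 non-ground nodes and solve the resulting linear system.
Node n1: branches {R2, R4, R6, R7, R8, R11, Isrc} → V_1 = 0.6940
Node n2: branches {R2, R3, R13} → V_2 = 0.5971
Node n3: branches {R1, R4, R5, R12, R13} → V_3 = -0.07581
Node n4: branches {R3, R5, R7, R8, R9, R10, Isrc} → V_4 = -0.3751

R_eq = 1.853 Ω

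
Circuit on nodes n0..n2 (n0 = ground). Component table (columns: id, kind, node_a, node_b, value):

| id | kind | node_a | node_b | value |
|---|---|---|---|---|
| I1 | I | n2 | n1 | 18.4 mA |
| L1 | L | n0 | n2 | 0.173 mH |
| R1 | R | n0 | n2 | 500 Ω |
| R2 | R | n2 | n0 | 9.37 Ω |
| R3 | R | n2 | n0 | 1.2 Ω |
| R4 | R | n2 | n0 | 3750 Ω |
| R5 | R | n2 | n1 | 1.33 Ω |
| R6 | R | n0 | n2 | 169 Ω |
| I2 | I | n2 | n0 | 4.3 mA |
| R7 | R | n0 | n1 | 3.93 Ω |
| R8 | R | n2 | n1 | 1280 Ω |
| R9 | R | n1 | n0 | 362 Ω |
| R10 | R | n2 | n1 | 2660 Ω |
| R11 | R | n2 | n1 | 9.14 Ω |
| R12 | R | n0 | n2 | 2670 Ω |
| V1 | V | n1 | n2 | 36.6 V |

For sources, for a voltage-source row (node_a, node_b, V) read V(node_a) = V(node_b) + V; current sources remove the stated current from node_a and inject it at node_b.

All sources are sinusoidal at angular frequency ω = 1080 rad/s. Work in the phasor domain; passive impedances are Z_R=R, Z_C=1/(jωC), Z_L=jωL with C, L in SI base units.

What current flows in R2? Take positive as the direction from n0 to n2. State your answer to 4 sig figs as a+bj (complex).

0.04027+0.1787j A

Element admittances at ω=1080 rad/s:
  I1: injects 0.0184 A into n1 (from n2)
  Y(L1) = 0.000-5.352j S between n0,n2
  Y(R1) = 0.002000+0.000j S between n0,n2
  Y(R2) = 0.1067+0.000j S between n2,n0
  Y(R3) = 0.8333+0.000j S between n2,n0
  Y(R4) = 0.0002667+0.000j S between n2,n0
  Y(R5) = 0.7519+0.000j S between n2,n1
  Y(R6) = 0.005917+0.000j S between n0,n2
  I2: injects 0.0043 A into n0 (from n2)
  Y(R7) = 0.2545+0.000j S between n0,n1
  Y(R8) = 0.0007813+0.000j S between n2,n1
  Y(R9) = 0.002762+0.000j S between n1,n0
  Y(R10) = 0.0003759+0.000j S between n2,n1
  Y(R11) = 0.1094+0.000j S between n2,n1
  Y(R12) = 0.0003745+0.000j S between n0,n2
  V1: constraint V(n1)−V(n2) = 36.6
Assemble and solve the 3×3 MNA system:
  V(n1)=36.22-1.675j  V(n2)=-0.3773-1.675j
  i(V1)=-40.86+0.4308j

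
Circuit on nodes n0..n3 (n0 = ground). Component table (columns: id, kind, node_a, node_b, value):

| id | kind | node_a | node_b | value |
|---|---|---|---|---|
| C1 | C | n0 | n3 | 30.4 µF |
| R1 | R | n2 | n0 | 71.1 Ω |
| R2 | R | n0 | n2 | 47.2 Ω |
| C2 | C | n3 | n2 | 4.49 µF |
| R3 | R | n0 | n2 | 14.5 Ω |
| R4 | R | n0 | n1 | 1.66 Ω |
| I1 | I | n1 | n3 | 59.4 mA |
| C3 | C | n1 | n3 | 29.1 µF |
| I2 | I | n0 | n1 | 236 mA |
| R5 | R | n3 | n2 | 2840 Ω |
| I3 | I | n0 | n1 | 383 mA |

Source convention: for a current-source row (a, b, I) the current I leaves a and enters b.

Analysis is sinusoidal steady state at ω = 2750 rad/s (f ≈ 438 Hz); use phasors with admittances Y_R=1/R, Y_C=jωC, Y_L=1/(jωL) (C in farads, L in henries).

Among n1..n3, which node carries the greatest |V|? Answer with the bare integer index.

1

MNA unknowns: 3 node voltages V₁..V_3
C1: Y=0.000+0.08360j on G[0,3]
R1: Y=0.01406+0.000j on G[2,0]
R2: Y=0.02119+0.000j on G[0,2]
C2: Y=0.000+0.01235j on G[3,2]
R3: Y=0.06897+0.000j on G[0,2]
R4: Y=0.6024+0.000j on G[0,1]
I1: z[1]−=0.0594, z[3]+=0.0594
C3: Y=0.000+0.08002j on G[1,3]
I2: z[0]−=0.236, z[1]+=0.236
R5: Y=0.0003521+0.000j on G[3,2]
I3: z[0]−=0.383, z[1]+=0.383
solve → V1=0.9682-0.06955j, V2=0.04998+0.04537j, V3=0.4446-0.3652j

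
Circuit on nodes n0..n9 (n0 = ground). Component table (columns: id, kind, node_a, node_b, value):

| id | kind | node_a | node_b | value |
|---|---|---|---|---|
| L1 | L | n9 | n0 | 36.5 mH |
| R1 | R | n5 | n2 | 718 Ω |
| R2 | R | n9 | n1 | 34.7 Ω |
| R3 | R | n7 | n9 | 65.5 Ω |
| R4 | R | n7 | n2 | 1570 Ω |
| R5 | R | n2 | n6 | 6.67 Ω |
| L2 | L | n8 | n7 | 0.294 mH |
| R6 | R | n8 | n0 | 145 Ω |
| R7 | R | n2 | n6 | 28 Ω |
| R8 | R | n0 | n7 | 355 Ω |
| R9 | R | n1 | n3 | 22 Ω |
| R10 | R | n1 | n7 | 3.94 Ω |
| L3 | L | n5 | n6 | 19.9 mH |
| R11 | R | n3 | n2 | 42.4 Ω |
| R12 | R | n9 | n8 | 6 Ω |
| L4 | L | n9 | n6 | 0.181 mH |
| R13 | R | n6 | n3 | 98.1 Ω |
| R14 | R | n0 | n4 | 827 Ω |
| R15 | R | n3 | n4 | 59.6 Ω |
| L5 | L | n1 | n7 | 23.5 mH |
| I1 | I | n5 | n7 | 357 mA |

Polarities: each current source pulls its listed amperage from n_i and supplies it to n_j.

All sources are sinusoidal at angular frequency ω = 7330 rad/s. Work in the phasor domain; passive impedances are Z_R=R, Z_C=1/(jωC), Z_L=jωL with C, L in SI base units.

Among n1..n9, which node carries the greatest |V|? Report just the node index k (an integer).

MNA unknowns: 9 node voltages V₁..V_9
L1: Y=0.000-0.003738j on G[9,0]
R1: Y=0.001393+0.000j on G[5,2]
R2: Y=0.02882+0.000j on G[9,1]
R3: Y=0.01527+0.000j on G[7,9]
R4: Y=0.0006369+0.000j on G[7,2]
R5: Y=0.1499+0.000j on G[2,6]
L2: Y=0.000-0.4640j on G[8,7]
R6: Y=0.006897+0.000j on G[8,0]
R7: Y=0.03571+0.000j on G[2,6]
R8: Y=0.002817+0.000j on G[0,7]
R9: Y=0.04545+0.000j on G[1,3]
R10: Y=0.2538+0.000j on G[1,7]
L3: Y=0.000-0.006856j on G[5,6]
R11: Y=0.02358+0.000j on G[3,2]
R12: Y=0.1667+0.000j on G[9,8]
L4: Y=0.000-0.7537j on G[9,6]
R13: Y=0.01019+0.000j on G[6,3]
R14: Y=0.001209+0.000j on G[0,4]
R15: Y=0.01678+0.000j on G[3,4]
L5: Y=0.000-0.005805j on G[1,7]
I1: z[5]−=0.357, z[7]+=0.357
solve → V1=0.02912-0.1624j, V2=-1.349-1.178j, V3=-0.5546-0.5502j, V4=-0.5173-0.5132j, V5=-11.48-50.90j, V6=-1.380-0.8884j, V7=0.2883-0.05405j, V8=0.2180-0.6222j, V9=-1.355-0.4522j

5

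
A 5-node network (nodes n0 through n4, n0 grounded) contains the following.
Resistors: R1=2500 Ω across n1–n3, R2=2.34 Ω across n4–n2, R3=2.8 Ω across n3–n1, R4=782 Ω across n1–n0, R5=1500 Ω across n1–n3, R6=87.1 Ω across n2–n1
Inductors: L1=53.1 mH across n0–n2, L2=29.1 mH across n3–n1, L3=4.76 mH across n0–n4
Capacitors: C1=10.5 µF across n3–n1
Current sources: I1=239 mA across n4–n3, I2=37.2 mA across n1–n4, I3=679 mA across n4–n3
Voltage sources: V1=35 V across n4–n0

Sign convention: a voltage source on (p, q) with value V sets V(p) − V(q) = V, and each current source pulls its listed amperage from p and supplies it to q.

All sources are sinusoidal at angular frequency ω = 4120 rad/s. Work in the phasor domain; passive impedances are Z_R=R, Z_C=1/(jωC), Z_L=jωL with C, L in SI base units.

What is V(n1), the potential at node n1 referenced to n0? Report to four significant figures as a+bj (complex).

102.1+0.3527j V

Apply KCL at each of the 4 non-ground nodes and solve the resulting linear system.
Node n1: branches {R1, L2, C1, I2, R3, R4, R5, R6} → V_1 = 102.1+0.3527j
Node n2: branches {L1, R2, R6} → V_2 = 36.75+0.3920j
Node n3: branches {R1, L2, C1, I1, R3, R5, I3} → V_3 = 104.6+0.1053j
Node n4: branches {R2, L3, I1, I2, I3, V1} → V_4 = 35.00+0.000j
Source currents: i(V1)=-0.1324+1.952j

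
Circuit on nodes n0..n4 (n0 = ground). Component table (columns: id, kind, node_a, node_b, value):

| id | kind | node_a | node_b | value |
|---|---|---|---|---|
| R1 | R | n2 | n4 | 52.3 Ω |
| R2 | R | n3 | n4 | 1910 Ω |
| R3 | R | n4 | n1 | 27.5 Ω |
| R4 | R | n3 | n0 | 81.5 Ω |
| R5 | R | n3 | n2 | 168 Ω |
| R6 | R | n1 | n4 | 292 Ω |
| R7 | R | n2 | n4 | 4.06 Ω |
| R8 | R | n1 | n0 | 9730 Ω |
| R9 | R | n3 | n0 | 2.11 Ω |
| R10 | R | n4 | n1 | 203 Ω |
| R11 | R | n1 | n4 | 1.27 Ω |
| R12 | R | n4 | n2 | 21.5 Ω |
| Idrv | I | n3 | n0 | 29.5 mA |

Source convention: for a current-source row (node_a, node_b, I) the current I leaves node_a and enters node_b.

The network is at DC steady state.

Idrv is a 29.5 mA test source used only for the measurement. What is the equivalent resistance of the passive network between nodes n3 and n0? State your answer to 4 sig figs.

Apply KCL at each of the 4 non-ground nodes and solve the resulting linear system.
Node n1: branches {R3, R6, R8, R10, R11} → V_1 = -0.05969
Node n2: branches {R1, R5, R7, R12} → V_2 = -0.05972
Node n3: branches {R2, R4, R5, R9, Idrv} → V_3 = -0.06066
Node n4: branches {R1, R2, R3, R6, R7, R10, R11, R12} → V_4 = -0.05970

R_eq = 2.056 Ω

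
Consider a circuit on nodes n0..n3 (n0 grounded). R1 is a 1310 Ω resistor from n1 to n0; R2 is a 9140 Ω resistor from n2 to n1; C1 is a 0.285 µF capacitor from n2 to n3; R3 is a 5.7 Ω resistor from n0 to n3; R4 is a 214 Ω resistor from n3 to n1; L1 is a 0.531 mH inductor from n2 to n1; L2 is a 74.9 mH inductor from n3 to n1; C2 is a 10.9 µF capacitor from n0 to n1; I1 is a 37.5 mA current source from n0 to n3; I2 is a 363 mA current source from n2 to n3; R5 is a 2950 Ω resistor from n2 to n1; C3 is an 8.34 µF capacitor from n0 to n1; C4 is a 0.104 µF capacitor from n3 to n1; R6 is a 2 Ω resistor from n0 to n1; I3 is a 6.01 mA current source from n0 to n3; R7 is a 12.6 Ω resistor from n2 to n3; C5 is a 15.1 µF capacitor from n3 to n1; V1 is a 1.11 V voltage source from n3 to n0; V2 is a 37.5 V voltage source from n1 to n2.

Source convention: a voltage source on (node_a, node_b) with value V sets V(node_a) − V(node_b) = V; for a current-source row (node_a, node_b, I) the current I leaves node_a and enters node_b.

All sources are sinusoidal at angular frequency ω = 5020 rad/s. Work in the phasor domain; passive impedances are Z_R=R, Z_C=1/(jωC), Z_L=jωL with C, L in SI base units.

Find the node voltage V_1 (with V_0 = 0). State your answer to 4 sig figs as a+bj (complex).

Apply KCL at each of the 3 non-ground nodes and solve the resulting linear system.
Node n1: branches {R1, R2, R4, L1, L2, C2, R5, C3, C4, R6, C5, V2} → V_1 = 4.324-1.035j
Node n2: branches {R2, C1, L1, I2, R5, R7, V2} → V_2 = -33.18-1.035j
Node n3: branches {C1, R3, R4, L2, I1, I2, C4, I3, R7, C5, V1} → V_3 = 1.110+0.000j
Source currents: i(V1)=-2.417+0.1007j, i(V2)=-2.373+13.94j

4.324-1.035j V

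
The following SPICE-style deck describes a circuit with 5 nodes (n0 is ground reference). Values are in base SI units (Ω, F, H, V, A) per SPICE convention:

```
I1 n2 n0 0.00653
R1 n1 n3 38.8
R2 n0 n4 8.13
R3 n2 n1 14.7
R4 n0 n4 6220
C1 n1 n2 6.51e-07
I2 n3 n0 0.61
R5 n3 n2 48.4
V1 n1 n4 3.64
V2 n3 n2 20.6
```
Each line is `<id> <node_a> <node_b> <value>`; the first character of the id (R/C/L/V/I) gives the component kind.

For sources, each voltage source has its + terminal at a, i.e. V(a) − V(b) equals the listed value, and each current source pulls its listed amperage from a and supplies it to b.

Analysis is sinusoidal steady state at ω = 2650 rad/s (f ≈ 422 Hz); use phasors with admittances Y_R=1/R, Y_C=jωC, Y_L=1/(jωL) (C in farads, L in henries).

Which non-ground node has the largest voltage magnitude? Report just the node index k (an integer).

2

Element admittances at ω=2650 rad/s:
  I1: injects 0.00653 A into n0 (from n2)
  Y(R1) = 0.02577+0.000j S between n1,n3
  Y(R2) = 0.1230+0.000j S between n0,n4
  Y(R3) = 0.06803+0.000j S between n2,n1
  Y(R4) = 0.0001608+0.000j S between n0,n4
  Y(C1) = 0.000+0.001725j S between n1,n2
  I2: injects 0.61 A into n0 (from n3)
  Y(R5) = 0.02066+0.000j S between n3,n2
  V1: constraint V(n1)−V(n4) = 3.64
  V2: constraint V(n3)−V(n2) = 20.6
Assemble and solve the 6×6 MNA system:
  V(n1)=-1.366+0.000j  V(n2)=-13.59+0.2249j  V(n3)=7.005+0.2249j  V(n4)=-5.006+0.000j
  i(V1)=-0.6165+0.000j  i(V2)=-1.251-0.005797j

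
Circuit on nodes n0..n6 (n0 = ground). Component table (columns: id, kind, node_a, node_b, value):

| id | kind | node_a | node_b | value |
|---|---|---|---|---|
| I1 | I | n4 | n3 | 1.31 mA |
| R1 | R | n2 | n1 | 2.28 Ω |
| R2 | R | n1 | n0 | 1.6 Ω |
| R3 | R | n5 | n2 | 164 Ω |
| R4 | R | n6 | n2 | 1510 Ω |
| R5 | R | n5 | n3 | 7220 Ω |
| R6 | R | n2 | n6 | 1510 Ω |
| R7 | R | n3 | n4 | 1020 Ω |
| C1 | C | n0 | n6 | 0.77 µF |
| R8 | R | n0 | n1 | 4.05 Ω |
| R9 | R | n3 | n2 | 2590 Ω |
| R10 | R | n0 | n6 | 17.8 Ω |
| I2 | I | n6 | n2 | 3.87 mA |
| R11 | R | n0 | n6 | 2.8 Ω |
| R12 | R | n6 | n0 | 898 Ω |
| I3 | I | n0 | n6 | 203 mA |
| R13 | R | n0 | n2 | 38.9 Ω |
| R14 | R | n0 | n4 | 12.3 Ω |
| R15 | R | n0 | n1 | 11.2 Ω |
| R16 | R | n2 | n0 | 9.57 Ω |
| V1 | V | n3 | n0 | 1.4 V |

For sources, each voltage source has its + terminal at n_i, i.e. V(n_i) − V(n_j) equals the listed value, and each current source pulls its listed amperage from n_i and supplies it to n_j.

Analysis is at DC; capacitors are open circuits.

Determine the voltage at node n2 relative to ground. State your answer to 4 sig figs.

MNA unknowns: 6 node voltages V₁..V_6 plus 1 source current (V1)
I1: z[4]−=0.00131, z[3]+=0.00131
R1: Y=0.4386 on G[2,1]
R2: Y=0.6250 on G[1,0]
R3: Y=0.006098 on G[5,2]
R4: Y=0.0006623 on G[6,2]
R5: Y=0.0001385 on G[5,3]
R6: Y=0.0006623 on G[2,6]
R7: Y=0.0009804 on G[3,4]
C1: Y=0.000 on G[0,6]
R8: Y=0.2469 on G[0,1]
R9: Y=0.0003861 on G[3,2]
R10: Y=0.05618 on G[0,6]
I2: z[6]−=0.00387, z[2]+=0.00387
R11: Y=0.3571 on G[0,6]
R12: Y=0.001114 on G[6,0]
I3: z[0]−=0.203, z[6]+=0.203
R13: Y=0.02571 on G[0,2]
R14: Y=0.08130 on G[0,4]
R15: Y=0.08929 on G[0,1]
R16: Y=0.1045 on G[2,0]
V1: row V3−V0=1.4, i_V1 at 3,0
solve → V1=0.003786, V2=0.01208, V3=1.400, V4=0.0007602, V5=0.04291, V6=0.4790
aux → i_V1=-0.0007856

0.01208 V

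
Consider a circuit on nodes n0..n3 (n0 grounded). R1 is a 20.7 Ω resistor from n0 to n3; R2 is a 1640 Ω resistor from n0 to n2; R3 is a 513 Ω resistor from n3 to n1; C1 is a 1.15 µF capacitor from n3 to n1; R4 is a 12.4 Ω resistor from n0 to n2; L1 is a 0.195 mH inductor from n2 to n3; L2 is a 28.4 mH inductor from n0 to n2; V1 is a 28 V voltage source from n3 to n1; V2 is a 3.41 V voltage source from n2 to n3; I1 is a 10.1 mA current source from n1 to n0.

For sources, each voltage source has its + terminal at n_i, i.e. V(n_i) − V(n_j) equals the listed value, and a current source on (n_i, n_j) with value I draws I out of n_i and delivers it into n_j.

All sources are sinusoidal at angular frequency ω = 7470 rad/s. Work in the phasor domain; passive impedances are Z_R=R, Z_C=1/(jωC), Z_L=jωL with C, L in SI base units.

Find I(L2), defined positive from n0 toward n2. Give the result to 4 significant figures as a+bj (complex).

-0.0002044+0.005618j A

Apply KCL at each of the 3 non-ground nodes and solve the resulting linear system.
Node n1: branches {R3, C1, V1, I1} → V_1 = -30.22+0.04336j
Node n2: branches {R2, R4, L1, L2, V2} → V_2 = 1.192+0.04336j
Node n3: branches {R1, R3, C1, L1, V1, V2} → V_3 = -2.218+0.04336j
Source currents: i(V1)=-0.04448-0.2405j, i(V2)=-0.09705+2.343j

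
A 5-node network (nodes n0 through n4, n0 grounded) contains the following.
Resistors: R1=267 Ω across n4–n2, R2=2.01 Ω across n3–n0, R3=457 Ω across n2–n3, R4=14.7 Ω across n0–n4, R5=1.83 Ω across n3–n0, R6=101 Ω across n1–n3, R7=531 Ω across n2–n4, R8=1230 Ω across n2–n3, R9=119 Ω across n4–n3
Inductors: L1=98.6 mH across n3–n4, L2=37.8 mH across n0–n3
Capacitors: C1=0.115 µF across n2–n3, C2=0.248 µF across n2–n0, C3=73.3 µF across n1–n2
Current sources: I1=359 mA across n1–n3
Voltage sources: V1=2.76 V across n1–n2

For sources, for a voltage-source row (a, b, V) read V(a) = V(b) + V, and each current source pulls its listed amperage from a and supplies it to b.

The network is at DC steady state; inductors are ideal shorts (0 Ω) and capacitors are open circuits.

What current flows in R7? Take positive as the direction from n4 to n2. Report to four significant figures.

MNA unknowns: 4 node voltages V₁..V_4 plus 3 source currents (L1, L2, V1)
R1: Y=0.003745 on G[4,2]
R2: Y=0.4975 on G[3,0]
R3: Y=0.002188 on G[2,3]
L1: row V3−V4=0, i_L1 at 3,4
C1: Y=0.000 on G[2,3]
C2: Y=0.000 on G[2,0]
R4: Y=0.06803 on G[0,4]
L2: row V0−V3=0, i_L2 at 0,3
R5: Y=0.5464 on G[3,0]
R6: Y=0.009901 on G[1,3]
R7: Y=0.001883 on G[2,4]
I1: z[1]−=0.359, z[3]+=0.359
C3: Y=0.000 on G[1,2]
R8: Y=0.0008130 on G[2,3]
R9: Y=0.008403 on G[4,3]
V1: row V1−V2=2.76, i_V1 at 1,2
solve → V1=-18.09, V2=-20.85, V3=0.000, V4=0.000
aux → i_L1=0.1173, i_L2=0.000, i_V1=-0.1799

0.03926 A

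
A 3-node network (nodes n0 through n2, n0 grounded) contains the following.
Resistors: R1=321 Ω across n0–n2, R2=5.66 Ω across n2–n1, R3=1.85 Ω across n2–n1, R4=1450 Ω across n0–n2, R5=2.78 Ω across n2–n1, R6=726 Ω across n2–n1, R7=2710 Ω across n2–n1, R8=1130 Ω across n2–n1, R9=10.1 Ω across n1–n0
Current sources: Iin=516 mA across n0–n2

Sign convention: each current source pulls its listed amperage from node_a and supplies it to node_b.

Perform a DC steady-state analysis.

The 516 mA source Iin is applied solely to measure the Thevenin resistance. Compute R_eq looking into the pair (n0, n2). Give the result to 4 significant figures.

R_eq = 10.58 Ω

Element admittances at DC:
  Y(R1) = 0.003115 S between n0,n2
  Y(R2) = 0.1767 S between n2,n1
  Y(R3) = 0.5405 S between n2,n1
  Y(R4) = 0.0006897 S between n0,n2
  Y(R5) = 0.3597 S between n2,n1
  Y(R6) = 0.001377 S between n2,n1
  Y(R7) = 0.0003690 S between n2,n1
  Y(R8) = 0.0008850 S between n2,n1
  Y(R9) = 0.09901 S between n1,n0
  Iin: injects 0.516 A into n2 (from n0)
Assemble and solve the 2×2 MNA system:
  V(n1)=5.002  V(n2)=5.460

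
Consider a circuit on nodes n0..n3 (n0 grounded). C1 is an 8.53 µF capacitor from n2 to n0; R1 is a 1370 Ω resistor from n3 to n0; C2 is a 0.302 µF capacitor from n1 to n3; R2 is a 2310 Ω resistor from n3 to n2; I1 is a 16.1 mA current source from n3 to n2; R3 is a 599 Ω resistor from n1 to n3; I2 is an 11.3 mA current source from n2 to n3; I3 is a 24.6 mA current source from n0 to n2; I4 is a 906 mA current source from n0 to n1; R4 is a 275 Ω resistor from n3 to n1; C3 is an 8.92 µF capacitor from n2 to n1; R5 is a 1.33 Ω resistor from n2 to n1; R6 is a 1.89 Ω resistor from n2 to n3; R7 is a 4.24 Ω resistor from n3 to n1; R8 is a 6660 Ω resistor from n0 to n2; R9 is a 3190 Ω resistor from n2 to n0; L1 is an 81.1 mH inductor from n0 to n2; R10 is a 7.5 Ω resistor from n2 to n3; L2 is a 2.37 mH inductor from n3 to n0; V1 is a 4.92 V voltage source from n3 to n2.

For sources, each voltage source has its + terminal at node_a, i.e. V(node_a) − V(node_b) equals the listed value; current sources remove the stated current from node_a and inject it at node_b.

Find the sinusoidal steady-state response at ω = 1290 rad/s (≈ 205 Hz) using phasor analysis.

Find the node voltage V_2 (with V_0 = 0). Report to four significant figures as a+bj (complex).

-4.931+2.865j V

Element admittances at ω=1290 rad/s:
  Y(C1) = 0.000+0.01100j S between n2,n0
  Y(R1) = 0.0007299+0.000j S between n3,n0
  Y(C2) = 0.000+0.0003896j S between n1,n3
  Y(R2) = 0.0004329+0.000j S between n3,n2
  I1: injects 0.0161 A into n2 (from n3)
  Y(R3) = 0.001669+0.000j S between n1,n3
  I2: injects 0.0113 A into n3 (from n2)
  I3: injects 0.0246 A into n2 (from n0)
  I4: injects 0.906 A into n1 (from n0)
  Y(R4) = 0.003636+0.000j S between n3,n1
  Y(C3) = 0.000+0.01151j S between n2,n1
  Y(R5) = 0.7519+0.000j S between n2,n1
  Y(R6) = 0.5291+0.000j S between n2,n3
  Y(R7) = 0.2358+0.000j S between n3,n1
  Y(R8) = 0.0001502+0.000j S between n0,n2
  Y(R9) = 0.0003135+0.000j S between n2,n0
  Y(L1) = 0.000-0.009558j S between n0,n2
  Y(R10) = 0.1333+0.000j S between n2,n3
  Y(L2) = 0.000-0.3271j S between n3,n0
  V1: constraint V(n3)−V(n2) = 4.92
Assemble and solve the 4×4 MNA system:
  V(n1)=-2.824+2.841j  V(n2)=-4.931+2.865j  V(n3)=-0.01133+2.865j
  i(V1)=-4.882-0.01252j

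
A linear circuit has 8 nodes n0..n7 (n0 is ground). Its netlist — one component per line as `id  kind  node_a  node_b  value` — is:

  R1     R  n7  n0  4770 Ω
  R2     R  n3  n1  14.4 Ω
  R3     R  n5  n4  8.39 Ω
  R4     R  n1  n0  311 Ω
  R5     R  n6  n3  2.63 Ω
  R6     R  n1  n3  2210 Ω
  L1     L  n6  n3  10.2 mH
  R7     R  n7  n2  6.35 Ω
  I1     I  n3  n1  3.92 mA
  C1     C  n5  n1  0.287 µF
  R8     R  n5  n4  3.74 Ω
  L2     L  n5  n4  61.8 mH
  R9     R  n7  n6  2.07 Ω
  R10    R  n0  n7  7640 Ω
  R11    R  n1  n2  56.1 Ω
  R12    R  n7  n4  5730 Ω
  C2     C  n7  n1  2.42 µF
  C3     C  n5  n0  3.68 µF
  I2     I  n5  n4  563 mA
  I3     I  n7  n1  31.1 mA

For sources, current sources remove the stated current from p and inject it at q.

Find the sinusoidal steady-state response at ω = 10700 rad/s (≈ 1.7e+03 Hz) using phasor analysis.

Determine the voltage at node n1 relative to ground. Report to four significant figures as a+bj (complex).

0.06635-0.07218j V

Apply KCL at each of the 7 non-ground nodes and solve the resulting linear system.
Node n1: branches {R2, R4, R6, I1, C1, R11, C2, I3} → V_1 = 0.06635-0.07218j
Node n2: branches {R7, R11} → V_2 = -0.3195+0.07199j
Node n3: branches {R2, R5, R6, L1, I1} → V_3 = -0.2705+0.04956j
Node n4: branches {R3, R8, L2, R12, I2} → V_4 = 1.461+0.008007j
Node n5: branches {R3, C1, R8, L2, C3, I2} → V_5 = 0.005130+0.002277j
Node n6: branches {R5, L1, R9} → V_6 = -0.3226+0.07069j
Node n7: branches {R1, R7, R9, R10, R12, C2, I3} → V_7 = -0.3632+0.08830j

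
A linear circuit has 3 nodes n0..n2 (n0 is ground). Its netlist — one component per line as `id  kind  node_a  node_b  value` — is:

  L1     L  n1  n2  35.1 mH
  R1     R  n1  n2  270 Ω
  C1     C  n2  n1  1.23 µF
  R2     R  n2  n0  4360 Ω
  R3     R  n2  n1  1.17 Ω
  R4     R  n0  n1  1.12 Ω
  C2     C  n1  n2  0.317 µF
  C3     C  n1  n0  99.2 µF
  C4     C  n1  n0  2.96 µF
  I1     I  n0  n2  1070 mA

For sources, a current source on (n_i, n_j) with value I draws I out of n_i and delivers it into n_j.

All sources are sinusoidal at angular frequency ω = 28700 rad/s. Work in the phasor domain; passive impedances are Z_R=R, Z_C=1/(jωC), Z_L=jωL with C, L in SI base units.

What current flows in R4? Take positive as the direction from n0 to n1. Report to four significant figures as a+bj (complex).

Element admittances at ω=28700 rad/s:
  Y(L1) = 0.000-0.0009927j S between n1,n2
  Y(R1) = 0.003704+0.000j S between n1,n2
  Y(C1) = 0.000+0.03530j S between n2,n1
  Y(R2) = 0.0002294+0.000j S between n2,n0
  Y(R3) = 0.8547+0.000j S between n2,n1
  Y(R4) = 0.8929+0.000j S between n0,n1
  Y(C2) = 0.000+0.009098j S between n1,n2
  Y(C3) = 0.000+2.847j S between n1,n0
  Y(C4) = 0.000+0.08495j S between n1,n0
  I1: injects 1.07 A into n2 (from n0)
Assemble and solve the 2×2 MNA system:
  V(n1)=0.1017-0.3339j  V(n2)=1.345-0.3966j

-0.09080+0.2981j A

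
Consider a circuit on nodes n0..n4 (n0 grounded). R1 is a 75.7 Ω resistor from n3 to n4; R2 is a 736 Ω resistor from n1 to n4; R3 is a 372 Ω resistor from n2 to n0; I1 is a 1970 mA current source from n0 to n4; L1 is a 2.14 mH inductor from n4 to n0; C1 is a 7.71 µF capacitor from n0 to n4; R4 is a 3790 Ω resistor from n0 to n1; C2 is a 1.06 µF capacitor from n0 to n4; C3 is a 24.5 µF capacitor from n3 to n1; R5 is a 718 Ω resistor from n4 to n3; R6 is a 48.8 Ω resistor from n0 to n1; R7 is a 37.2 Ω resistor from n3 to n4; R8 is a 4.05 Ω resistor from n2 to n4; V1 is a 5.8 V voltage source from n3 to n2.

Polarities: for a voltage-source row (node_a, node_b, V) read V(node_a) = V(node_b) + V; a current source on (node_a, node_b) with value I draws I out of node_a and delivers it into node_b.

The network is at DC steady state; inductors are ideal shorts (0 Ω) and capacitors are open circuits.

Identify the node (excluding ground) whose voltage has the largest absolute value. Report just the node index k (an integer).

3

Element admittances at DC:
  Y(R1) = 0.01321 S between n3,n4
  Y(R2) = 0.001359 S between n1,n4
  Y(R3) = 0.002688 S between n2,n0
  I1: injects 1.97 A into n4 (from n0)
  L1: short n4↔n0 (DC inductor)
  Y(C1) = 0.000 S between n0,n4
  Y(R4) = 0.0002639 S between n0,n1
  Y(C2) = 0.000 S between n0,n4
  Y(C3) = 0.000 S between n3,n1
  Y(R5) = 0.001393 S between n4,n3
  Y(R6) = 0.02049 S between n0,n1
  Y(R7) = 0.02688 S between n3,n4
  Y(R8) = 0.2469 S between n2,n4
  V1: constraint V(n3)−V(n2) = 5.8
Assemble and solve the 6×6 MNA system:
  V(n1)=0.000  V(n2)=-0.8266  V(n3)=4.973  V(n4)=0.000
  i(L1)=1.972  i(V1)=-0.2063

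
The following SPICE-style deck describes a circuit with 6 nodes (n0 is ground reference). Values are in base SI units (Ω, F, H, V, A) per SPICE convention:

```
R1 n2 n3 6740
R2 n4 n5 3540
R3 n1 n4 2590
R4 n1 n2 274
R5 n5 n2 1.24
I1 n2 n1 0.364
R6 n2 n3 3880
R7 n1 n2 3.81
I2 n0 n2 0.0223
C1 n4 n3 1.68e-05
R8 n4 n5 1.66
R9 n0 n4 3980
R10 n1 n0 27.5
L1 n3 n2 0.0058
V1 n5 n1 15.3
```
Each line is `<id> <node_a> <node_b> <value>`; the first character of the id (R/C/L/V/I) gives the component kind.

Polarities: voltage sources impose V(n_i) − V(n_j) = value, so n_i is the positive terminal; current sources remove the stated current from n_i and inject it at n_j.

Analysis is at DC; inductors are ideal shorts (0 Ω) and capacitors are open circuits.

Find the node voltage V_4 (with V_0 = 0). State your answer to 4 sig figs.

15.79 V

Apply KCL at each of the 5 non-ground nodes and solve the resulting linear system.
Node n1: branches {R3, R4, I1, R7, R10, V1} → V_1 = 0.5042
Node n2: branches {R1, R4, R5, I1, R6, R7, I2, L1} → V_2 = 11.69
Node n3: branches {R1, R6, C1, L1} → V_3 = 11.69
Node n4: branches {R2, R3, C1, R8, R9} → V_4 = 15.79
Node n5: branches {R2, R5, R8, V1} → V_5 = 15.80
Source currents: i(L1)=0.000, i(V1)=-3.328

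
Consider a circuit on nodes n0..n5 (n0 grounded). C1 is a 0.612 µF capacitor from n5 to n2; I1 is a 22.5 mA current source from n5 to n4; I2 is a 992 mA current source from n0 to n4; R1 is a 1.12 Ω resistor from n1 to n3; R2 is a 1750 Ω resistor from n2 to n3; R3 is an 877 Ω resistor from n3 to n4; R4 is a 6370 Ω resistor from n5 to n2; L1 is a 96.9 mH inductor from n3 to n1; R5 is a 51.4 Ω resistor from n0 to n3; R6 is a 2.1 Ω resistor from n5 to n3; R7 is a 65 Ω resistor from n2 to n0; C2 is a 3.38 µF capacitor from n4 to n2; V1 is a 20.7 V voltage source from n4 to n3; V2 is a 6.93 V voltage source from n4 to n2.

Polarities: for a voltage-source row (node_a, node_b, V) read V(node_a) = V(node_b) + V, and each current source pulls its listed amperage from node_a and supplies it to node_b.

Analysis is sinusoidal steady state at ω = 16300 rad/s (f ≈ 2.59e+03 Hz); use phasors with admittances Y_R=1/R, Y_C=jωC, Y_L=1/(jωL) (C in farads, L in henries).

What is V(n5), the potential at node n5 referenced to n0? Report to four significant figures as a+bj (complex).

22.36+0.2891j V

Element admittances at ω=16300 rad/s:
  Y(C1) = 0.000+0.009976j S between n5,n2
  I1: injects 0.0225 A into n4 (from n5)
  I2: injects 0.992 A into n4 (from n0)
  Y(R1) = 0.8929+0.000j S between n1,n3
  Y(R2) = 0.0005714+0.000j S between n2,n3
  Y(R3) = 0.001140+0.000j S between n3,n4
  Y(R4) = 0.0001570+0.000j S between n5,n2
  Y(L1) = 0.000-0.0006331j S between n3,n1
  Y(R5) = 0.01946+0.000j S between n0,n3
  Y(R6) = 0.4762+0.000j S between n5,n3
  Y(R7) = 0.01538+0.000j S between n2,n0
  Y(C2) = 0.000+0.05509j S between n4,n2
  V1: constraint V(n4)−V(n3) = 20.7
  V2: constraint V(n4)−V(n2) = 6.93
Assemble and solve the 7×7 MNA system:
  V(n1)=22.39+0.000j  V(n2)=36.16+0.000j  V(n3)=22.39+0.000j  V(n4)=43.09+0.000j  V(n5)=22.36+0.2891j
  i(V1)=0.4216-0.1377j  i(V2)=0.5693-0.2441j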